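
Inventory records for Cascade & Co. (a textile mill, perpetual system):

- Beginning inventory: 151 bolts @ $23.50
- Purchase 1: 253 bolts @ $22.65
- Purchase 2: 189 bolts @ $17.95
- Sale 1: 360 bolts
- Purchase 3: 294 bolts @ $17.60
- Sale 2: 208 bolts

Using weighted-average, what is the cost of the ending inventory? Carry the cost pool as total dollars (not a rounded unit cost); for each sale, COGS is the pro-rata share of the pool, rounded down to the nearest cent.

After Beginning: 151 on hand, pool $3,548.50 (≈ $23.5000 each)
After Purchase 1: 404 on hand, pool $9,278.95 (≈ $22.9677 each)
After Purchase 2: 593 on hand, pool $12,671.50 (≈ $21.3685 each)
Sale 1, sell 360: 360/593 × $12,671.50 → $7,692.64
After Purchase 3: 527 on hand, pool $10,153.26 (≈ $19.2661 each)
Sale 2, sell 208: 208/527 × $10,153.26 → $4,007.35
Total COGS = $7,692.64 + $4,007.35 = $11,699.99
Ending inventory (cost pool remaining) = $6,145.91
Check: goods available $17,845.90 = COGS $11,699.99 + ending $6,145.91

Ending inventory = $6,145.91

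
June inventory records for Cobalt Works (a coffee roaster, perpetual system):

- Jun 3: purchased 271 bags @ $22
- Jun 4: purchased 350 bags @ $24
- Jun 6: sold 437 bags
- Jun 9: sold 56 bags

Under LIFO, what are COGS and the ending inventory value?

Jun 6, 437 sold [LIFO — newest first]: 350 @ $24 + 87 @ $22 = $10,314
Jun 9, 56 sold [LIFO — newest first]: 56 @ $22 = $1,232
Total COGS = $10,314 + $1,232 = $11,546
Ending inventory: 128 @ $22 = $2,816
Check: goods available $14,362 = COGS $11,546 + ending $2,816

COGS = $11,546; ending inventory = $2,816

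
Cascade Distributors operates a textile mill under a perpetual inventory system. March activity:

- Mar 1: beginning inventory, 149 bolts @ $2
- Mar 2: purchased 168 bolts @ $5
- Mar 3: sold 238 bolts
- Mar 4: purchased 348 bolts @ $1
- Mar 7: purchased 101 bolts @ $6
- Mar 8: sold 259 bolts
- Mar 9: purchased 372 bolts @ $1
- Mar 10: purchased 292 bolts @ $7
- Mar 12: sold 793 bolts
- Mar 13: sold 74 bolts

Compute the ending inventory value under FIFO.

Ending inventory = $462

Mar 3, 238 sold [FIFO — oldest first]: 149 @ $2 + 89 @ $5 = $743
Mar 8, 259 sold [FIFO — oldest first]: 79 @ $5 + 180 @ $1 = $575
Mar 12, 793 sold [FIFO — oldest first]: 168 @ $1 + 101 @ $6 + 372 @ $1 + 152 @ $7 = $2,210
Mar 13, 74 sold [FIFO — oldest first]: 74 @ $7 = $518
Total COGS = $743 + $575 + $2,210 + $518 = $4,046
Ending inventory: 66 @ $7 = $462
Check: goods available $4,508 = COGS $4,046 + ending $462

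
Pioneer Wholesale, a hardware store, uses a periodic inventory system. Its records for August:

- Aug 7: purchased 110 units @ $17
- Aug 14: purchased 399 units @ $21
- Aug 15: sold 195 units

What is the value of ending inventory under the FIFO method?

Ending inventory = $6,594

Aug 15, 195 sold [FIFO — oldest first]: 110 @ $17 + 85 @ $21 = $3,655
Ending inventory: 314 @ $21 = $6,594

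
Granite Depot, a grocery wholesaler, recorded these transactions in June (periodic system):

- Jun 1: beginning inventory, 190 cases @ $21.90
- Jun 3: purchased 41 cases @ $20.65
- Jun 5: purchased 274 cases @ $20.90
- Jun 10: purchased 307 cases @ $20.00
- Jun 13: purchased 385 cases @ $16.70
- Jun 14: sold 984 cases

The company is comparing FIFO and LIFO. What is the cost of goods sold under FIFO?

COGS = $19,746.65

FIFO COGS: 190 @ $21.90 + 41 @ $20.65 + 274 @ $20.90 + 307 @ $20.00 + 172 @ $16.70 = $19,746.65
LIFO COGS: 385 @ $16.70 + 307 @ $20.00 + 274 @ $20.90 + 18 @ $20.65 = $18,667.80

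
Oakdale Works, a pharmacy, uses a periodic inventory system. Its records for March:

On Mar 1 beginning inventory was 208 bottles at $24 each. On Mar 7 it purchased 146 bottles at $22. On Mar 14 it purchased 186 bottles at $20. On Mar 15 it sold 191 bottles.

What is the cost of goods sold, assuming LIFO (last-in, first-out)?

COGS = $3,830

Mar 15, 191 sold [LIFO — newest first]: 186 @ $20 + 5 @ $22 = $3,830
Ending inventory: 208 @ $24 + 141 @ $22 = $8,094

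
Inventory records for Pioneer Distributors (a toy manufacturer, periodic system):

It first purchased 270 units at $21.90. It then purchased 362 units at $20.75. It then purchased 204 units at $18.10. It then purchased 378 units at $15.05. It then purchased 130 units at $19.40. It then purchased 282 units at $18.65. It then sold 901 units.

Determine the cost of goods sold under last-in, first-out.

COGS = $15,479.30

Sale 1 (901) [LIFO — newest first]: 282 @ $18.65 + 130 @ $19.40 + 378 @ $15.05 + 111 @ $18.10 = $15,479.30
Ending inventory: 270 @ $21.90 + 362 @ $20.75 + 93 @ $18.10 = $15,107.80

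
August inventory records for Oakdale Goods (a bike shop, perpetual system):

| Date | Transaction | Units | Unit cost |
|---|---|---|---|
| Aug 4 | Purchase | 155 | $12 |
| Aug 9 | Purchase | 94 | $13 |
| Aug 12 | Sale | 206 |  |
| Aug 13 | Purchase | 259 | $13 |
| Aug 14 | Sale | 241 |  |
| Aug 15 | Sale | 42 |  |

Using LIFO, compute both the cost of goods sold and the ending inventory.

Aug 12, 206 sold [LIFO — newest first]: 94 @ $13 + 112 @ $12 = $2,566
Aug 14, 241 sold [LIFO — newest first]: 241 @ $13 = $3,133
Aug 15, 42 sold [LIFO — newest first]: 18 @ $13 + 24 @ $12 = $522
Total COGS = $2,566 + $3,133 + $522 = $6,221
Ending inventory: 19 @ $12 = $228

COGS = $6,221; ending inventory = $228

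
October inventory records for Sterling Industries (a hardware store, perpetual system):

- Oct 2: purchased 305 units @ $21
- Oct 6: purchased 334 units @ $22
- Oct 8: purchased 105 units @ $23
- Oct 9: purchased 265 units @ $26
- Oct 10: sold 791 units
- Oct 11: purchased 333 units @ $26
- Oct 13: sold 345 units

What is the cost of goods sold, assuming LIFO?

COGS = $27,390

Oct 10, 791 sold [LIFO — newest first]: 265 @ $26 + 105 @ $23 + 334 @ $22 + 87 @ $21 = $18,480
Oct 13, 345 sold [LIFO — newest first]: 333 @ $26 + 12 @ $21 = $8,910
Total COGS = $18,480 + $8,910 = $27,390
Ending inventory: 206 @ $21 = $4,326
Check: goods available $31,716 = COGS $27,390 + ending $4,326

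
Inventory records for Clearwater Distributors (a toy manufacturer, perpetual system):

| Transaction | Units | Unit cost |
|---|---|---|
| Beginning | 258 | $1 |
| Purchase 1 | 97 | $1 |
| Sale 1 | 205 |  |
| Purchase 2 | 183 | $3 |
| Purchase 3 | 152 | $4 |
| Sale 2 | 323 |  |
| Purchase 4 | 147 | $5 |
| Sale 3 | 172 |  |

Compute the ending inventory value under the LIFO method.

Sale 1 (205) [LIFO — newest first]: 97 @ $1 + 108 @ $1 = $205
Sale 2 (323) [LIFO — newest first]: 152 @ $4 + 171 @ $3 = $1,121
Sale 3 (172) [LIFO — newest first]: 147 @ $5 + 12 @ $3 + 13 @ $1 = $784
Total COGS = $205 + $1,121 + $784 = $2,110
Ending inventory: 137 @ $1 = $137

Ending inventory = $137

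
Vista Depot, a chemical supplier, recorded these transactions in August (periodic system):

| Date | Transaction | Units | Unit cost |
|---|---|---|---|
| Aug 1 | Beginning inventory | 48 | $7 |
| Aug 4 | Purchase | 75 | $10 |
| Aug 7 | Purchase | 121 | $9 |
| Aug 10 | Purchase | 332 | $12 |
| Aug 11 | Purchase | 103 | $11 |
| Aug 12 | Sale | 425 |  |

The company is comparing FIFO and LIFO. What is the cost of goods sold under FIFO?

COGS = $4,347

FIFO COGS: 48 @ $7 + 75 @ $10 + 121 @ $9 + 181 @ $12 = $4,347
LIFO COGS: 103 @ $11 + 322 @ $12 = $4,997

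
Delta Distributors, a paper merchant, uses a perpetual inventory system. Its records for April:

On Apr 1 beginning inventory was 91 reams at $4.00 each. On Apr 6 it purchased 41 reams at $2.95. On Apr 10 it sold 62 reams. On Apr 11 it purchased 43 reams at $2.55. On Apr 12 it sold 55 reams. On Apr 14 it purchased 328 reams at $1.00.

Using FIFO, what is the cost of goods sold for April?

Apr 10, 62 sold [FIFO — oldest first]: 62 @ $4.00 = $248.00
Apr 12, 55 sold [FIFO — oldest first]: 29 @ $4.00 + 26 @ $2.95 = $192.70
Total COGS = $248.00 + $192.70 = $440.70
Ending inventory: 15 @ $2.95 + 43 @ $2.55 + 328 @ $1.00 = $481.90
Check: goods available $922.60 = COGS $440.70 + ending $481.90

COGS = $440.70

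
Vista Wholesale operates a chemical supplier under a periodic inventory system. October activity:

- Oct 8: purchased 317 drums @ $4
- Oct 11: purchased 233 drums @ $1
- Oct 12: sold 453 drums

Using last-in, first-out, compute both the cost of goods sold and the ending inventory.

Oct 12, 453 sold [LIFO — newest first]: 233 @ $1 + 220 @ $4 = $1,113
Ending inventory: 97 @ $4 = $388

COGS = $1,113; ending inventory = $388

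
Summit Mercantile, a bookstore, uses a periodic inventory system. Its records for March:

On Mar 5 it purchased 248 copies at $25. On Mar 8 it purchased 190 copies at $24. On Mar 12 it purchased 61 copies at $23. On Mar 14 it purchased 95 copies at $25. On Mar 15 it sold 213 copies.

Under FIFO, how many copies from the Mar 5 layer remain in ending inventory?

35

Mar 15, 213 sold [FIFO — oldest first]: 213 @ $25 = $5,325
Ending inventory: 35 @ $25 + 190 @ $24 + 61 @ $23 + 95 @ $25 = $9,213
Check: goods available $14,538 = COGS $5,325 + ending $9,213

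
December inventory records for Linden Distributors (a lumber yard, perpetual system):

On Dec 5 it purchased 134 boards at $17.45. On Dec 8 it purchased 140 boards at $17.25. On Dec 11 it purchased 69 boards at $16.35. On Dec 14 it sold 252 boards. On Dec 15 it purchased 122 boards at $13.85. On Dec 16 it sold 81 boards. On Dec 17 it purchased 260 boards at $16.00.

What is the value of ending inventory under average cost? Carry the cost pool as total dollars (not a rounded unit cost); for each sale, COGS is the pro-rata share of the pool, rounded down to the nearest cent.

Ending inventory = $6,174.15

After Dec 5: 134 on hand, pool $2,338.30 (≈ $17.4500 each)
After Dec 8: 274 on hand, pool $4,753.30 (≈ $17.3478 each)
After Dec 11: 343 on hand, pool $5,881.45 (≈ $17.1471 each)
Dec 14, sell 252: 252/343 × $5,881.45 → $4,321.06
After Dec 15: 213 on hand, pool $3,250.09 (≈ $15.2586 each)
Dec 16, sell 81: 81/213 × $3,250.09 → $1,235.94
After Dec 17: 392 on hand, pool $6,174.15 (≈ $15.7504 each)
Total COGS = $4,321.06 + $1,235.94 = $5,557.00
Ending inventory (cost pool remaining) = $6,174.15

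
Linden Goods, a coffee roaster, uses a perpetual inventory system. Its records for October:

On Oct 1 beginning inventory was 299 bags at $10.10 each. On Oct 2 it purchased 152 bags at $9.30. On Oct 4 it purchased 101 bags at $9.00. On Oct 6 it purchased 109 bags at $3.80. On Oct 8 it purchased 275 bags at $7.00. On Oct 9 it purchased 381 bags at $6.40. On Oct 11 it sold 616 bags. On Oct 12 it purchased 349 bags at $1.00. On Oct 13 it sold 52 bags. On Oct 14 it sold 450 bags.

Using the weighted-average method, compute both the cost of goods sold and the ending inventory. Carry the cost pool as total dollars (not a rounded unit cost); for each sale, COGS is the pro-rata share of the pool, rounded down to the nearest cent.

After Oct 1: 299 on hand, pool $3,019.90 (≈ $10.1000 each)
After Oct 2: 451 on hand, pool $4,433.50 (≈ $9.8304 each)
After Oct 4: 552 on hand, pool $5,342.50 (≈ $9.6784 each)
After Oct 6: 661 on hand, pool $5,756.70 (≈ $8.7091 each)
After Oct 8: 936 on hand, pool $7,681.70 (≈ $8.2069 each)
After Oct 9: 1317 on hand, pool $10,120.10 (≈ $7.6842 each)
Oct 11, sell 616: 616/1317 × $10,120.10 → $4,733.47
After Oct 12: 1050 on hand, pool $5,735.63 (≈ $5.4625 each)
Oct 13, sell 52: 52/1050 × $5,735.63 → $284.05
Oct 14, sell 450: 450/998 × $5,451.58 → $2,458.12
Total COGS = $4,733.47 + $284.05 + $2,458.12 = $7,475.64
Ending inventory (cost pool remaining) = $2,993.46

COGS = $7,475.64; ending inventory = $2,993.46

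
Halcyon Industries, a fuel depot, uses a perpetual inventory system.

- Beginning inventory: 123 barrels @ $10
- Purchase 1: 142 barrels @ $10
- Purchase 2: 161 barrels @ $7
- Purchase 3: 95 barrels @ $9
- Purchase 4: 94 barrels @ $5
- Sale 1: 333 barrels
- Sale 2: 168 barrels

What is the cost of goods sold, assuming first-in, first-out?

Sale 1 (333) [FIFO — oldest first]: 123 @ $10 + 142 @ $10 + 68 @ $7 = $3,126
Sale 2 (168) [FIFO — oldest first]: 93 @ $7 + 75 @ $9 = $1,326
Total COGS = $3,126 + $1,326 = $4,452
Ending inventory: 20 @ $9 + 94 @ $5 = $650

COGS = $4,452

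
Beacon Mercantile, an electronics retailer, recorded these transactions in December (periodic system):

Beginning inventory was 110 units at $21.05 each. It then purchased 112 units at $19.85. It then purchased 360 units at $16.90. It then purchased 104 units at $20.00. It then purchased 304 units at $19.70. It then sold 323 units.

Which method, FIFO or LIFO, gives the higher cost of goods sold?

LIFO

FIFO COGS: 110 @ $21.05 + 112 @ $19.85 + 101 @ $16.90 = $6,245.60
LIFO COGS: 304 @ $19.70 + 19 @ $20.00 = $6,368.80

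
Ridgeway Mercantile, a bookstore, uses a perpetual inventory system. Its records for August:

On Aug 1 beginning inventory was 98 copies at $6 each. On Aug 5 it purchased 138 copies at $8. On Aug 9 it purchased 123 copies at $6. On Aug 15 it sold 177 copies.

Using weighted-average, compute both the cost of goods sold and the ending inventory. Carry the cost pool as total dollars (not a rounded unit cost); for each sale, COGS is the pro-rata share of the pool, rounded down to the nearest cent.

COGS = $1,198.07; ending inventory = $1,231.93

After Aug 1: 98 on hand, pool $588.00 (≈ $6.0000 each)
After Aug 5: 236 on hand, pool $1,692.00 (≈ $7.1695 each)
After Aug 9: 359 on hand, pool $2,430.00 (≈ $6.7688 each)
Aug 15, sell 177: 177/359 × $2,430.00 → $1,198.07
Ending inventory (cost pool remaining) = $1,231.93
Check: goods available $2,430.00 = COGS $1,198.07 + ending $1,231.93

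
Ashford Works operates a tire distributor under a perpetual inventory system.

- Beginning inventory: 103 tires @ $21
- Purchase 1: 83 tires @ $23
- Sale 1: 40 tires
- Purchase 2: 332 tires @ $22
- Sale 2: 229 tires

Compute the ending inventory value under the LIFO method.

Sale 1 (40) [LIFO — newest first]: 40 @ $23 = $920
Sale 2 (229) [LIFO — newest first]: 229 @ $22 = $5,038
Total COGS = $920 + $5,038 = $5,958
Ending inventory: 103 @ $21 + 43 @ $23 + 103 @ $22 = $5,418
Check: goods available $11,376 = COGS $5,958 + ending $5,418

Ending inventory = $5,418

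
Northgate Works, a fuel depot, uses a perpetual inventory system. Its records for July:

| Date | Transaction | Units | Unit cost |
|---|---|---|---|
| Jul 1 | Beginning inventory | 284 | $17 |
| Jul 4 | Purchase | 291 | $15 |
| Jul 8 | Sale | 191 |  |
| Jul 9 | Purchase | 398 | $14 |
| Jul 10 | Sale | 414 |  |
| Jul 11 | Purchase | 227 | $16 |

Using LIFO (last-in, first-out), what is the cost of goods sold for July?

COGS = $8,677

Jul 8, 191 sold [LIFO — newest first]: 191 @ $15 = $2,865
Jul 10, 414 sold [LIFO — newest first]: 398 @ $14 + 16 @ $15 = $5,812
Total COGS = $2,865 + $5,812 = $8,677
Ending inventory: 284 @ $17 + 84 @ $15 + 227 @ $16 = $9,720
Check: goods available $18,397 = COGS $8,677 + ending $9,720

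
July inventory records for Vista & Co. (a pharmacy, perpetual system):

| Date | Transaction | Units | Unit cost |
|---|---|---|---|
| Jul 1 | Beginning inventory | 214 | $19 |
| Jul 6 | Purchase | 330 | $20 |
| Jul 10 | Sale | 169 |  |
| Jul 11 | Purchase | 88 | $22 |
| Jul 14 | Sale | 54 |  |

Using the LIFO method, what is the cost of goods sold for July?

COGS = $4,568

Jul 10, 169 sold [LIFO — newest first]: 169 @ $20 = $3,380
Jul 14, 54 sold [LIFO — newest first]: 54 @ $22 = $1,188
Total COGS = $3,380 + $1,188 = $4,568
Ending inventory: 214 @ $19 + 161 @ $20 + 34 @ $22 = $8,034
Check: goods available $12,602 = COGS $4,568 + ending $8,034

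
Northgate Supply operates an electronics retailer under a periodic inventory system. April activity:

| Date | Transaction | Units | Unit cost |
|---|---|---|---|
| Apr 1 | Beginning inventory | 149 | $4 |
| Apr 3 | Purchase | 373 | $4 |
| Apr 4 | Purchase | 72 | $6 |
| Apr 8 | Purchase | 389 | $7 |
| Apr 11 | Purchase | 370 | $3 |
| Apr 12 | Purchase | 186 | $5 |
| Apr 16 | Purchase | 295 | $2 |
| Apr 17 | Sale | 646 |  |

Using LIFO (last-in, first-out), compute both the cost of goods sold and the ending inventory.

COGS = $2,015; ending inventory = $5,858

Apr 17, 646 sold [LIFO — newest first]: 295 @ $2 + 186 @ $5 + 165 @ $3 = $2,015
Ending inventory: 149 @ $4 + 373 @ $4 + 72 @ $6 + 389 @ $7 + 205 @ $3 = $5,858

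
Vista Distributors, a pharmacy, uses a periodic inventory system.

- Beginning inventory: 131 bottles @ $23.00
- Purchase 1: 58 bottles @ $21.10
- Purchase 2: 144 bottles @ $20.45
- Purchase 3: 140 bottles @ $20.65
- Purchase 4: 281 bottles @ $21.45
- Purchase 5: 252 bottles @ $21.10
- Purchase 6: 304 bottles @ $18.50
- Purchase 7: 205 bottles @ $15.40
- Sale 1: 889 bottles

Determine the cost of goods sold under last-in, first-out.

Sale 1 (889) [LIFO — newest first]: 205 @ $15.40 + 304 @ $18.50 + 252 @ $21.10 + 128 @ $21.45 = $16,843.80
Ending inventory: 131 @ $23.00 + 58 @ $21.10 + 144 @ $20.45 + 140 @ $20.65 + 153 @ $21.45 = $13,354.45

COGS = $16,843.80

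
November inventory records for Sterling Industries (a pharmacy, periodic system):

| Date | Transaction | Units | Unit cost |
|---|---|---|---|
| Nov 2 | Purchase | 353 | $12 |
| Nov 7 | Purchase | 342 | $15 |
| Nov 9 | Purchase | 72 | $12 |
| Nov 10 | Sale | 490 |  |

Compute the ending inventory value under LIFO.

Nov 10, 490 sold [LIFO — newest first]: 72 @ $12 + 342 @ $15 + 76 @ $12 = $6,906
Ending inventory: 277 @ $12 = $3,324
Check: goods available $10,230 = COGS $6,906 + ending $3,324

Ending inventory = $3,324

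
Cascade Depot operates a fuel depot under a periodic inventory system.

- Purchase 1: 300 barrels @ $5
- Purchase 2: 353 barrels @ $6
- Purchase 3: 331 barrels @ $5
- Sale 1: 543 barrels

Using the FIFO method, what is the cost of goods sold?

Sale 1 (543) [FIFO — oldest first]: 300 @ $5 + 243 @ $6 = $2,958
Ending inventory: 110 @ $6 + 331 @ $5 = $2,315
Check: goods available $5,273 = COGS $2,958 + ending $2,315

COGS = $2,958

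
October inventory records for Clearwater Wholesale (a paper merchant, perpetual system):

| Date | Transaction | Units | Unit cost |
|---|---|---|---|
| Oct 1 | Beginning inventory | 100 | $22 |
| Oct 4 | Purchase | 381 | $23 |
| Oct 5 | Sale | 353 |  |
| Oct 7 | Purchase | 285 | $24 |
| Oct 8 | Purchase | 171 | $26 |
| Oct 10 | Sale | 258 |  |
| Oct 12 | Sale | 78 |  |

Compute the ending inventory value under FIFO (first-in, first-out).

Oct 5, 353 sold [FIFO — oldest first]: 100 @ $22 + 253 @ $23 = $8,019
Oct 10, 258 sold [FIFO — oldest first]: 128 @ $23 + 130 @ $24 = $6,064
Oct 12, 78 sold [FIFO — oldest first]: 78 @ $24 = $1,872
Total COGS = $8,019 + $6,064 + $1,872 = $15,955
Ending inventory: 77 @ $24 + 171 @ $26 = $6,294
Check: goods available $22,249 = COGS $15,955 + ending $6,294

Ending inventory = $6,294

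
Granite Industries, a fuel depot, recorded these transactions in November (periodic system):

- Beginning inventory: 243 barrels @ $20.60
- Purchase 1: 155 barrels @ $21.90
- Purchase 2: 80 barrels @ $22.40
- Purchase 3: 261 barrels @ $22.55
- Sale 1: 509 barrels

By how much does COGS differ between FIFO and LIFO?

$448.50

FIFO COGS: 243 @ $20.60 + 155 @ $21.90 + 80 @ $22.40 + 31 @ $22.55 = $10,891.35
LIFO COGS: 261 @ $22.55 + 80 @ $22.40 + 155 @ $21.90 + 13 @ $20.60 = $11,339.85
Difference = |$10,891.35 − $11,339.85| = $448.50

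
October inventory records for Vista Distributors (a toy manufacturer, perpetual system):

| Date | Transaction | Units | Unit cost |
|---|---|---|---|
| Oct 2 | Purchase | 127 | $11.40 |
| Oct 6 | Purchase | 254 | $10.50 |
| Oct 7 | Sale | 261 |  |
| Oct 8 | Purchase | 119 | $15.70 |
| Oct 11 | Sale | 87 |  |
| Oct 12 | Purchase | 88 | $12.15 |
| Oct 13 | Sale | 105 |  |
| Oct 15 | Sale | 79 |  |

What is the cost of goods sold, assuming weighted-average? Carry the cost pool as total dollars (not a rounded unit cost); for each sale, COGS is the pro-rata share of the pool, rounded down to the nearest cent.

After Oct 2: 127 on hand, pool $1,447.80 (≈ $11.4000 each)
After Oct 6: 381 on hand, pool $4,114.80 (≈ $10.8000 each)
Oct 7, sell 261: 261/381 × $4,114.80 → $2,818.80
After Oct 8: 239 on hand, pool $3,164.30 (≈ $13.2397 each)
Oct 11, sell 87: 87/239 × $3,164.30 → $1,151.85
After Oct 12: 240 on hand, pool $3,081.65 (≈ $12.8402 each)
Oct 13, sell 105: 105/240 × $3,081.65 → $1,348.22
Oct 15, sell 79: 79/135 × $1,733.43 → $1,014.37
Total COGS = $2,818.80 + $1,151.85 + $1,348.22 + $1,014.37 = $6,333.24
Ending inventory (cost pool remaining) = $719.06
Check: goods available $7,052.30 = COGS $6,333.24 + ending $719.06

COGS = $6,333.24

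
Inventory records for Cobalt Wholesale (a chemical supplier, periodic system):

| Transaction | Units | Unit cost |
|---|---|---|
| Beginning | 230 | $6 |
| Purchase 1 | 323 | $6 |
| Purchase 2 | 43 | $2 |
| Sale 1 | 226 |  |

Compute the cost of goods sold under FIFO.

Sale 1 (226) [FIFO — oldest first]: 226 @ $6 = $1,356
Ending inventory: 4 @ $6 + 323 @ $6 + 43 @ $2 = $2,048
Check: goods available $3,404 = COGS $1,356 + ending $2,048

COGS = $1,356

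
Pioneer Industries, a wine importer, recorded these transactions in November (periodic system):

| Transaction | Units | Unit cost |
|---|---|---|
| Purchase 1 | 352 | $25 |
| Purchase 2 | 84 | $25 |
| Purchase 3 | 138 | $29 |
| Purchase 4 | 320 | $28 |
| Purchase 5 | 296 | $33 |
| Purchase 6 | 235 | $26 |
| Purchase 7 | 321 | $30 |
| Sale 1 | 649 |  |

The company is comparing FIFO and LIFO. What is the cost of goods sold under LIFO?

FIFO COGS: 352 @ $25 + 84 @ $25 + 138 @ $29 + 75 @ $28 = $17,002
LIFO COGS: 321 @ $30 + 235 @ $26 + 93 @ $33 = $18,809

COGS = $18,809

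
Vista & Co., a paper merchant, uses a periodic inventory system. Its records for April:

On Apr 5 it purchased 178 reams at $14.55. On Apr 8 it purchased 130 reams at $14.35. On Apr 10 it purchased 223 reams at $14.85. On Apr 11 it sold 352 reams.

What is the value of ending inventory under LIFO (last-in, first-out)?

Apr 11, 352 sold [LIFO — newest first]: 223 @ $14.85 + 129 @ $14.35 = $5,162.70
Ending inventory: 178 @ $14.55 + 1 @ $14.35 = $2,604.25

Ending inventory = $2,604.25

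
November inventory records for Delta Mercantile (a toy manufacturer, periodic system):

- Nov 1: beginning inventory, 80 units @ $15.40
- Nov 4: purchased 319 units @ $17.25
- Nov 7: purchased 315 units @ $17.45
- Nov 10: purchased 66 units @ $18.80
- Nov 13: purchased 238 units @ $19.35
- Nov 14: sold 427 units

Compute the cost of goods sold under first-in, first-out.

COGS = $7,223.35

Nov 14, 427 sold [FIFO — oldest first]: 80 @ $15.40 + 319 @ $17.25 + 28 @ $17.45 = $7,223.35
Ending inventory: 287 @ $17.45 + 66 @ $18.80 + 238 @ $19.35 = $10,854.25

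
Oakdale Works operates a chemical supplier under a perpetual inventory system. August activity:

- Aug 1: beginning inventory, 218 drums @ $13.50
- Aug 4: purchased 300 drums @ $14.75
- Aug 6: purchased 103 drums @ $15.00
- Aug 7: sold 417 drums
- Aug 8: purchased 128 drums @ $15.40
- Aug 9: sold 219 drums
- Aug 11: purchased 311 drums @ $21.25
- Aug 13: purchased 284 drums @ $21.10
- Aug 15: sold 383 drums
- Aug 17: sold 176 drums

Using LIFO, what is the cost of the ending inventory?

Ending inventory = $2,290.50

Aug 7, 417 sold [LIFO — newest first]: 103 @ $15.00 + 300 @ $14.75 + 14 @ $13.50 = $6,159.00
Aug 9, 219 sold [LIFO — newest first]: 128 @ $15.40 + 91 @ $13.50 = $3,199.70
Aug 15, 383 sold [LIFO — newest first]: 284 @ $21.10 + 99 @ $21.25 = $8,096.15
Aug 17, 176 sold [LIFO — newest first]: 176 @ $21.25 = $3,740.00
Total COGS = $6,159.00 + $3,199.70 + $8,096.15 + $3,740.00 = $21,194.85
Ending inventory: 113 @ $13.50 + 36 @ $21.25 = $2,290.50
Check: goods available $23,485.35 = COGS $21,194.85 + ending $2,290.50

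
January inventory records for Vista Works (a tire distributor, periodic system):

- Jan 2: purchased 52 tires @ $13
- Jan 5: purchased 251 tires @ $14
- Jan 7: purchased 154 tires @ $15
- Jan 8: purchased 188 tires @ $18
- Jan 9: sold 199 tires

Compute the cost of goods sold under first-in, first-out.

COGS = $2,734

Jan 9, 199 sold [FIFO — oldest first]: 52 @ $13 + 147 @ $14 = $2,734
Ending inventory: 104 @ $14 + 154 @ $15 + 188 @ $18 = $7,150
Check: goods available $9,884 = COGS $2,734 + ending $7,150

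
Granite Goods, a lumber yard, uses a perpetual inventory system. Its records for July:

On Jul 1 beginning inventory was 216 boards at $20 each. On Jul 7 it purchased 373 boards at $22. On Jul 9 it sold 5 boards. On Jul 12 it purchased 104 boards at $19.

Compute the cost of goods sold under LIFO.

Jul 9, 5 sold [LIFO — newest first]: 5 @ $22 = $110
Ending inventory: 216 @ $20 + 368 @ $22 + 104 @ $19 = $14,392

COGS = $110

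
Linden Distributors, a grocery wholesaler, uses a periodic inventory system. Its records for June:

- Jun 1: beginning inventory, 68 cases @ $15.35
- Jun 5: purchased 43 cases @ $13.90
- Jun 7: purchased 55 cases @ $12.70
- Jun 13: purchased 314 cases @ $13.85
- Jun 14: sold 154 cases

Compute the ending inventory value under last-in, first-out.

Jun 14, 154 sold [LIFO — newest first]: 154 @ $13.85 = $2,132.90
Ending inventory: 68 @ $15.35 + 43 @ $13.90 + 55 @ $12.70 + 160 @ $13.85 = $4,556.00

Ending inventory = $4,556.00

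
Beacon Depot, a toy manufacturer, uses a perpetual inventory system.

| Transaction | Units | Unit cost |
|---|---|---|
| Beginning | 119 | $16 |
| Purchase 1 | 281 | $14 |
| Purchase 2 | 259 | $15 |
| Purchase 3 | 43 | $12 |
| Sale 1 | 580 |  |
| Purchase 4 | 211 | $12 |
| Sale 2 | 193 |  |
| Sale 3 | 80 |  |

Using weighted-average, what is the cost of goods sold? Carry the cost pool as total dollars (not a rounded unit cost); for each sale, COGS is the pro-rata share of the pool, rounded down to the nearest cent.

After Beginning: 119 on hand, pool $1,904.00 (≈ $16.0000 each)
After Purchase 1: 400 on hand, pool $5,838.00 (≈ $14.5950 each)
After Purchase 2: 659 on hand, pool $9,723.00 (≈ $14.7542 each)
After Purchase 3: 702 on hand, pool $10,239.00 (≈ $14.5855 each)
Sale 1, sell 580: 580/702 × $10,239.00 → $8,459.57
After Purchase 4: 333 on hand, pool $4,311.43 (≈ $12.9472 each)
Sale 2, sell 193: 193/333 × $4,311.43 → $2,498.81
Sale 3, sell 80: 80/140 × $1,812.62 → $1,035.78
Total COGS = $8,459.57 + $2,498.81 + $1,035.78 = $11,994.16
Ending inventory (cost pool remaining) = $776.84

COGS = $11,994.16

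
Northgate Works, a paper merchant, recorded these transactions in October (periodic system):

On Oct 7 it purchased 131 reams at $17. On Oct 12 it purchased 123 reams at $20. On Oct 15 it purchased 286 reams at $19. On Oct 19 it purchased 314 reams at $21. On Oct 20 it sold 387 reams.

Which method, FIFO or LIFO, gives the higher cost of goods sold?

LIFO

FIFO COGS: 131 @ $17 + 123 @ $20 + 133 @ $19 = $7,214
LIFO COGS: 314 @ $21 + 73 @ $19 = $7,981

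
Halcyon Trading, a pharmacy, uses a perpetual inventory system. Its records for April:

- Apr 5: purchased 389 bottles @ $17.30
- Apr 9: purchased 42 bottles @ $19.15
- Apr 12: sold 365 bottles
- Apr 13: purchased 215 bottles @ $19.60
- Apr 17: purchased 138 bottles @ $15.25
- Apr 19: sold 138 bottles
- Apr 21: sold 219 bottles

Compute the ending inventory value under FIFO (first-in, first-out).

Ending inventory = $945.50

Apr 12, 365 sold [FIFO — oldest first]: 365 @ $17.30 = $6,314.50
Apr 19, 138 sold [FIFO — oldest first]: 24 @ $17.30 + 42 @ $19.15 + 72 @ $19.60 = $2,630.70
Apr 21, 219 sold [FIFO — oldest first]: 143 @ $19.60 + 76 @ $15.25 = $3,961.80
Total COGS = $6,314.50 + $2,630.70 + $3,961.80 = $12,907.00
Ending inventory: 62 @ $15.25 = $945.50
Check: goods available $13,852.50 = COGS $12,907.00 + ending $945.50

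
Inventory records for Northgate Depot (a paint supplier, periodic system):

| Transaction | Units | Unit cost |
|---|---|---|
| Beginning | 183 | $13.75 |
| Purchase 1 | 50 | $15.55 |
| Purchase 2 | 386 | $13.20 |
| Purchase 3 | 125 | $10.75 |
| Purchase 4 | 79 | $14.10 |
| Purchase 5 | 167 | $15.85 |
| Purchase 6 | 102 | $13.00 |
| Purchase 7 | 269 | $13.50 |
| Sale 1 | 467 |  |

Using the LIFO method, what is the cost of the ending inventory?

Ending inventory = $11,971.95

Sale 1 (467) [LIFO — newest first]: 269 @ $13.50 + 102 @ $13.00 + 96 @ $15.85 = $6,479.10
Ending inventory: 183 @ $13.75 + 50 @ $15.55 + 386 @ $13.20 + 125 @ $10.75 + 79 @ $14.10 + 71 @ $15.85 = $11,971.95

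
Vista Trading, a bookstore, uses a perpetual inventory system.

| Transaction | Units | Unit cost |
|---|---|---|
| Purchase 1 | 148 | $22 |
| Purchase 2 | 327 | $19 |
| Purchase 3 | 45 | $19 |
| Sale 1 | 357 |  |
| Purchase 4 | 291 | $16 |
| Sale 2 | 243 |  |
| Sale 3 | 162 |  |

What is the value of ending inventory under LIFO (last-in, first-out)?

Sale 1 (357) [LIFO — newest first]: 45 @ $19 + 312 @ $19 = $6,783
Sale 2 (243) [LIFO — newest first]: 243 @ $16 = $3,888
Sale 3 (162) [LIFO — newest first]: 48 @ $16 + 15 @ $19 + 99 @ $22 = $3,231
Total COGS = $6,783 + $3,888 + $3,231 = $13,902
Ending inventory: 49 @ $22 = $1,078

Ending inventory = $1,078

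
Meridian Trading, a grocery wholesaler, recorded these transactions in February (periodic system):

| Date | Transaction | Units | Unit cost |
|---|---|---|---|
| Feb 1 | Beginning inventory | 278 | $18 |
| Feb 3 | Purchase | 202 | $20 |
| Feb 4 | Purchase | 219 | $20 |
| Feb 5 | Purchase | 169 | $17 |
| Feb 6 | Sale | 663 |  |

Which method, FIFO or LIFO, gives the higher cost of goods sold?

FIFO COGS: 278 @ $18 + 202 @ $20 + 183 @ $20 = $12,704
LIFO COGS: 169 @ $17 + 219 @ $20 + 202 @ $20 + 73 @ $18 = $12,607

FIFO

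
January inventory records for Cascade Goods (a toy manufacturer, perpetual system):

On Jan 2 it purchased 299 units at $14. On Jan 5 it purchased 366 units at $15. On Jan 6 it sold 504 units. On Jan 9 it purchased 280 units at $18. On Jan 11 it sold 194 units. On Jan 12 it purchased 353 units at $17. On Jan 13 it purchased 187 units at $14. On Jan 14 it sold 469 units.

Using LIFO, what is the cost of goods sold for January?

COGS = $18,326

Jan 6, 504 sold [LIFO — newest first]: 366 @ $15 + 138 @ $14 = $7,422
Jan 11, 194 sold [LIFO — newest first]: 194 @ $18 = $3,492
Jan 14, 469 sold [LIFO — newest first]: 187 @ $14 + 282 @ $17 = $7,412
Total COGS = $7,422 + $3,492 + $7,412 = $18,326
Ending inventory: 161 @ $14 + 86 @ $18 + 71 @ $17 = $5,009
Check: goods available $23,335 = COGS $18,326 + ending $5,009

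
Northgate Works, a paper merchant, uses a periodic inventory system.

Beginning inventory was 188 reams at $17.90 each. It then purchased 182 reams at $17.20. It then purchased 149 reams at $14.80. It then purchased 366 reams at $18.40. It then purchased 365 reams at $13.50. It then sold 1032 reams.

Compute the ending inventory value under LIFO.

Sale 1 (1032) [LIFO — newest first]: 365 @ $13.50 + 366 @ $18.40 + 149 @ $14.80 + 152 @ $17.20 = $16,481.50
Ending inventory: 188 @ $17.90 + 30 @ $17.20 = $3,881.20
Check: goods available $20,362.70 = COGS $16,481.50 + ending $3,881.20

Ending inventory = $3,881.20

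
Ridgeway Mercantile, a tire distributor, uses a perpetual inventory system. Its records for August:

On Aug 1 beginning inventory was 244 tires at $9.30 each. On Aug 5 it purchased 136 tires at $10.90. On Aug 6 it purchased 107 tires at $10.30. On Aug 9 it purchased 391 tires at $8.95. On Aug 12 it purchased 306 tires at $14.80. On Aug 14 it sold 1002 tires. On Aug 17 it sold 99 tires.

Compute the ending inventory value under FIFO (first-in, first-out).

Ending inventory = $1,228.40

Aug 14, 1002 sold [FIFO — oldest first]: 244 @ $9.30 + 136 @ $10.90 + 107 @ $10.30 + 391 @ $8.95 + 124 @ $14.80 = $10,188.35
Aug 17, 99 sold [FIFO — oldest first]: 99 @ $14.80 = $1,465.20
Total COGS = $10,188.35 + $1,465.20 = $11,653.55
Ending inventory: 83 @ $14.80 = $1,228.40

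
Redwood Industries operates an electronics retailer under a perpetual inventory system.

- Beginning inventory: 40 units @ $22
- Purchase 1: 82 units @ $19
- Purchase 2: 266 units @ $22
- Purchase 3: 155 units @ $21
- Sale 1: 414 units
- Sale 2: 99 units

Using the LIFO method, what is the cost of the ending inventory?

Sale 1 (414) [LIFO — newest first]: 155 @ $21 + 259 @ $22 = $8,953
Sale 2 (99) [LIFO — newest first]: 7 @ $22 + 82 @ $19 + 10 @ $22 = $1,932
Total COGS = $8,953 + $1,932 = $10,885
Ending inventory: 30 @ $22 = $660
Check: goods available $11,545 = COGS $10,885 + ending $660

Ending inventory = $660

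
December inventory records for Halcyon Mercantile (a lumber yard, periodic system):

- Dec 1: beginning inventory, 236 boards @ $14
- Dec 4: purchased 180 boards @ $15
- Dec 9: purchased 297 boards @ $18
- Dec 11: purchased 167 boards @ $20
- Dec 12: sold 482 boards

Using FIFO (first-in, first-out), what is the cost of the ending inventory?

Ending inventory = $7,498

Dec 12, 482 sold [FIFO — oldest first]: 236 @ $14 + 180 @ $15 + 66 @ $18 = $7,192
Ending inventory: 231 @ $18 + 167 @ $20 = $7,498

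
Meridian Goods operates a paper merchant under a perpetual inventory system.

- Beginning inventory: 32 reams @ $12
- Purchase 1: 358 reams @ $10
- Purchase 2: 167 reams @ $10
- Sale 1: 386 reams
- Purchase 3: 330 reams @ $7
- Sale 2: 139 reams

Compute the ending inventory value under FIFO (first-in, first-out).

Sale 1 (386) [FIFO — oldest first]: 32 @ $12 + 354 @ $10 = $3,924
Sale 2 (139) [FIFO — oldest first]: 4 @ $10 + 135 @ $10 = $1,390
Total COGS = $3,924 + $1,390 = $5,314
Ending inventory: 32 @ $10 + 330 @ $7 = $2,630

Ending inventory = $2,630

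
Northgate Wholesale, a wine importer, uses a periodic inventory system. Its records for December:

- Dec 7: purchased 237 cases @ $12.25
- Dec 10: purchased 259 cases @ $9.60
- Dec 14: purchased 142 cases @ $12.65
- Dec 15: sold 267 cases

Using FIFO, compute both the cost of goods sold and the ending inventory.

Dec 15, 267 sold [FIFO — oldest first]: 237 @ $12.25 + 30 @ $9.60 = $3,191.25
Ending inventory: 229 @ $9.60 + 142 @ $12.65 = $3,994.70

COGS = $3,191.25; ending inventory = $3,994.70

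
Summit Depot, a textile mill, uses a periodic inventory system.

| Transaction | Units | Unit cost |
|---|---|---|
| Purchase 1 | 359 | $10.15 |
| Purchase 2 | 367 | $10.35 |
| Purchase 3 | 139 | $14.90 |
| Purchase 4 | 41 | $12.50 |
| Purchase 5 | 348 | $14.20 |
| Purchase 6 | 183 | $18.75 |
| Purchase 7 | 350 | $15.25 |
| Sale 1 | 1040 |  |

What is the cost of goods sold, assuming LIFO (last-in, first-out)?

Sale 1 (1040) [LIFO — newest first]: 350 @ $15.25 + 183 @ $18.75 + 348 @ $14.20 + 41 @ $12.50 + 118 @ $14.90 = $15,981.05
Ending inventory: 359 @ $10.15 + 367 @ $10.35 + 21 @ $14.90 = $7,755.20

COGS = $15,981.05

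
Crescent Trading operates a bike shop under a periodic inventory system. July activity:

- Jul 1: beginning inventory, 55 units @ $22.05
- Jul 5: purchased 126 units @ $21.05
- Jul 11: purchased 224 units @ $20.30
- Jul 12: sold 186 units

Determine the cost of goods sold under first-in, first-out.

Jul 12, 186 sold [FIFO — oldest first]: 55 @ $22.05 + 126 @ $21.05 + 5 @ $20.30 = $3,966.55
Ending inventory: 219 @ $20.30 = $4,445.70

COGS = $3,966.55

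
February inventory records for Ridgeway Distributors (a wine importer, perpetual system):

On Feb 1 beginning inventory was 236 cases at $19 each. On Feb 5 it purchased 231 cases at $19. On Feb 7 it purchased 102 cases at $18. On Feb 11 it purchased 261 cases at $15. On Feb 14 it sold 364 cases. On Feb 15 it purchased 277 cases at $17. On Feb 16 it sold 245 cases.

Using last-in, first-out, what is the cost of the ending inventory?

Ending inventory = $9,398

Feb 14, 364 sold [LIFO — newest first]: 261 @ $15 + 102 @ $18 + 1 @ $19 = $5,770
Feb 16, 245 sold [LIFO — newest first]: 245 @ $17 = $4,165
Total COGS = $5,770 + $4,165 = $9,935
Ending inventory: 236 @ $19 + 230 @ $19 + 32 @ $17 = $9,398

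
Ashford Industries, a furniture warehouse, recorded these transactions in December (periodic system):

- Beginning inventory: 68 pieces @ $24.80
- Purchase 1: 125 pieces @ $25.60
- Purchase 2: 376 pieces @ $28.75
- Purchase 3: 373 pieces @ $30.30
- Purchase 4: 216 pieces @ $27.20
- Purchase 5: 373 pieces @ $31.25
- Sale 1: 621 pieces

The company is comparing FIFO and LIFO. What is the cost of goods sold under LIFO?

COGS = $18,501.05

FIFO COGS: 68 @ $24.80 + 125 @ $25.60 + 376 @ $28.75 + 52 @ $30.30 = $17,272.00
LIFO COGS: 373 @ $31.25 + 216 @ $27.20 + 32 @ $30.30 = $18,501.05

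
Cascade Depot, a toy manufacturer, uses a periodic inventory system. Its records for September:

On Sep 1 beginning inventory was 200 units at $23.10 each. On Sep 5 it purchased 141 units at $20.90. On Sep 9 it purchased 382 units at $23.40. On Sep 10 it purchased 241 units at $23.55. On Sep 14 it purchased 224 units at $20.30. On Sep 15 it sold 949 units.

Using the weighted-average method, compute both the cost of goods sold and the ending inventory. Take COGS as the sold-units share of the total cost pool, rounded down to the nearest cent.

COGS = $21,351.26; ending inventory = $5,377.19

Sep 15, sell 949: 949/1188 × $26,728.45 → $21,351.26
Ending inventory (cost pool remaining) = $5,377.19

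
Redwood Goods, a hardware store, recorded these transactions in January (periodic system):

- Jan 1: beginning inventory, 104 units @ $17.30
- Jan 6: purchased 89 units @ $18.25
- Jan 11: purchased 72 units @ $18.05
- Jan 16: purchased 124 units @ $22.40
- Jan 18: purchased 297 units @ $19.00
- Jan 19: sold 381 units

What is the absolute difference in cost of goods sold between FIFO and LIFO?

$203.15

FIFO COGS: 104 @ $17.30 + 89 @ $18.25 + 72 @ $18.05 + 116 @ $22.40 = $7,321.45
LIFO COGS: 297 @ $19.00 + 84 @ $22.40 = $7,524.60
Difference = |$7,321.45 − $7,524.60| = $203.15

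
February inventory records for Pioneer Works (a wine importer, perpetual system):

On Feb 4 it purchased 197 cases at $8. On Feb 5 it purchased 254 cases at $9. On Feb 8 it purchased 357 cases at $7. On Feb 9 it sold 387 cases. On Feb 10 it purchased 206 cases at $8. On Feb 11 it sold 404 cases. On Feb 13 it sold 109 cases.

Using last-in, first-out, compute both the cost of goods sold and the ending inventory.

COGS = $7,097; ending inventory = $912

Feb 9, 387 sold [LIFO — newest first]: 357 @ $7 + 30 @ $9 = $2,769
Feb 11, 404 sold [LIFO — newest first]: 206 @ $8 + 198 @ $9 = $3,430
Feb 13, 109 sold [LIFO — newest first]: 26 @ $9 + 83 @ $8 = $898
Total COGS = $2,769 + $3,430 + $898 = $7,097
Ending inventory: 114 @ $8 = $912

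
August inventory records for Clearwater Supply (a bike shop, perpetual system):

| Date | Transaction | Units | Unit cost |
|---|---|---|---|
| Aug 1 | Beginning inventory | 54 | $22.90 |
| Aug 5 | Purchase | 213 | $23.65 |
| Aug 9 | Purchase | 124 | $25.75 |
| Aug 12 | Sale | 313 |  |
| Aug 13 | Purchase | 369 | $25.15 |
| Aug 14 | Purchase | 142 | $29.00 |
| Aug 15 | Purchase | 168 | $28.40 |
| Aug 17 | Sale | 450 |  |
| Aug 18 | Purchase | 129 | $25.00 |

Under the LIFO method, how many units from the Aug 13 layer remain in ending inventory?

229

Aug 12, 313 sold [LIFO — newest first]: 124 @ $25.75 + 189 @ $23.65 = $7,662.85
Aug 17, 450 sold [LIFO — newest first]: 168 @ $28.40 + 142 @ $29.00 + 140 @ $25.15 = $12,410.20
Total COGS = $7,662.85 + $12,410.20 = $20,073.05
Ending inventory: 54 @ $22.90 + 24 @ $23.65 + 229 @ $25.15 + 129 @ $25.00 = $10,788.55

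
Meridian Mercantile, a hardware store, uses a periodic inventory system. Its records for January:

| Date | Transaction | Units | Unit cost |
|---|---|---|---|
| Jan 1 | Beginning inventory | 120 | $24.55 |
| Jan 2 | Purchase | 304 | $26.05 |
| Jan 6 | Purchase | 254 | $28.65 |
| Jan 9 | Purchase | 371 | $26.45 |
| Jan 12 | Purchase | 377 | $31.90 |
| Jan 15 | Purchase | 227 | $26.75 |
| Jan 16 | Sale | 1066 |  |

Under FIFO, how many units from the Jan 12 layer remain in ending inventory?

360

Jan 16, 1066 sold [FIFO — oldest first]: 120 @ $24.55 + 304 @ $26.05 + 254 @ $28.65 + 371 @ $26.45 + 17 @ $31.90 = $28,497.55
Ending inventory: 360 @ $31.90 + 227 @ $26.75 = $17,556.25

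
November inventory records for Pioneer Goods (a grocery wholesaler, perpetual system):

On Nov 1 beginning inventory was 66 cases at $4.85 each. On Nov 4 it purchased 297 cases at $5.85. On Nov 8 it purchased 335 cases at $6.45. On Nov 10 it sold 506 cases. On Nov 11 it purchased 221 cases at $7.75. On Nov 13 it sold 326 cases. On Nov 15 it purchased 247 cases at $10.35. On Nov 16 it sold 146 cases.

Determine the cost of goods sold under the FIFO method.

COGS = $6,541.70

Nov 10, 506 sold [FIFO — oldest first]: 66 @ $4.85 + 297 @ $5.85 + 143 @ $6.45 = $2,979.90
Nov 13, 326 sold [FIFO — oldest first]: 192 @ $6.45 + 134 @ $7.75 = $2,276.90
Nov 16, 146 sold [FIFO — oldest first]: 87 @ $7.75 + 59 @ $10.35 = $1,284.90
Total COGS = $2,979.90 + $2,276.90 + $1,284.90 = $6,541.70
Ending inventory: 188 @ $10.35 = $1,945.80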